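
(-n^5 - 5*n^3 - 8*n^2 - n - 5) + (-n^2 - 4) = -n^5 - 5*n^3 - 9*n^2 - n - 9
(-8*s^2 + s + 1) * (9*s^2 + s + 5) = -72*s^4 + s^3 - 30*s^2 + 6*s + 5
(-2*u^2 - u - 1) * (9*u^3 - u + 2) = -18*u^5 - 9*u^4 - 7*u^3 - 3*u^2 - u - 2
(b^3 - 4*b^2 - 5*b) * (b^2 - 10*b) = b^5 - 14*b^4 + 35*b^3 + 50*b^2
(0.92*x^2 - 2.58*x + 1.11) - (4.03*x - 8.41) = 0.92*x^2 - 6.61*x + 9.52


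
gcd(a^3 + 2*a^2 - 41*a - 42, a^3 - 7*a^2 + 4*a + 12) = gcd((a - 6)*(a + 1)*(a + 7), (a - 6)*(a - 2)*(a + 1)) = a^2 - 5*a - 6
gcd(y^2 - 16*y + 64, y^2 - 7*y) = 1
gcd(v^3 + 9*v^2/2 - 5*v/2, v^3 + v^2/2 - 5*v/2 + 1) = v - 1/2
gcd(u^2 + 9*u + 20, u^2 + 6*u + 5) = u + 5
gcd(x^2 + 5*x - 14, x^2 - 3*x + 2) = x - 2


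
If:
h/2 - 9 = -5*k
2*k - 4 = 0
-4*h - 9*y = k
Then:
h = -2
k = 2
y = 2/3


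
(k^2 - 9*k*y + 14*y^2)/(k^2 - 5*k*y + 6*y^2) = (-k + 7*y)/(-k + 3*y)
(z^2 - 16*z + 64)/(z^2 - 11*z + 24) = (z - 8)/(z - 3)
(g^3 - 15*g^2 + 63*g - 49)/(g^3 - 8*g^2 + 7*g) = (g - 7)/g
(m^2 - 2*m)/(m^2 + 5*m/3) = 3*(m - 2)/(3*m + 5)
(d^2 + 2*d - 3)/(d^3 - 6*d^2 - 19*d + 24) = 1/(d - 8)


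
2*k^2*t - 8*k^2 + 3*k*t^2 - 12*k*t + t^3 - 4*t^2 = (k + t)*(2*k + t)*(t - 4)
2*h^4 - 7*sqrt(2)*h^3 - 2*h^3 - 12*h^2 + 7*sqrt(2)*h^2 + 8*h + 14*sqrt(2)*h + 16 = (h - 2)*(h - 4*sqrt(2))*(sqrt(2)*h + 1)*(sqrt(2)*h + sqrt(2))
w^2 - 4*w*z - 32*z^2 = (w - 8*z)*(w + 4*z)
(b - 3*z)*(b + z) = b^2 - 2*b*z - 3*z^2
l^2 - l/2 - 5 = (l - 5/2)*(l + 2)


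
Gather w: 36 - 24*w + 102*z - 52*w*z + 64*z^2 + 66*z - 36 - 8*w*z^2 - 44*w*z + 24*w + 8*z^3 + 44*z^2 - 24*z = w*(-8*z^2 - 96*z) + 8*z^3 + 108*z^2 + 144*z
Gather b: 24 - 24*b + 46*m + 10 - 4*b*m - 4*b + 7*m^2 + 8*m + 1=b*(-4*m - 28) + 7*m^2 + 54*m + 35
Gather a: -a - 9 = -a - 9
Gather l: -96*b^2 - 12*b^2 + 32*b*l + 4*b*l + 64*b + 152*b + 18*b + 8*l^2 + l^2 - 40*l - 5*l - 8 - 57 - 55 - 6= -108*b^2 + 234*b + 9*l^2 + l*(36*b - 45) - 126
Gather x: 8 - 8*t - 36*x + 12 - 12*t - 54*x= -20*t - 90*x + 20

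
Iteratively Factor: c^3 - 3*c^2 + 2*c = (c - 2)*(c^2 - c) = c*(c - 2)*(c - 1)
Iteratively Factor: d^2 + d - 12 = (d + 4)*(d - 3)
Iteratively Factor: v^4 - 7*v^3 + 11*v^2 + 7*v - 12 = (v + 1)*(v^3 - 8*v^2 + 19*v - 12) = (v - 1)*(v + 1)*(v^2 - 7*v + 12) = (v - 3)*(v - 1)*(v + 1)*(v - 4)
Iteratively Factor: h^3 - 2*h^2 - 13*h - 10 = (h - 5)*(h^2 + 3*h + 2) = (h - 5)*(h + 2)*(h + 1)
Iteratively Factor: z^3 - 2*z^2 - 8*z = (z)*(z^2 - 2*z - 8) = z*(z - 4)*(z + 2)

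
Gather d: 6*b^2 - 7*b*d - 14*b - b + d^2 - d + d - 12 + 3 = 6*b^2 - 7*b*d - 15*b + d^2 - 9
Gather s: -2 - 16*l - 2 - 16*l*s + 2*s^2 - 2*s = -16*l + 2*s^2 + s*(-16*l - 2) - 4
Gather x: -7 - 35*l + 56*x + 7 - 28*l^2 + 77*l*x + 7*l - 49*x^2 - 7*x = -28*l^2 - 28*l - 49*x^2 + x*(77*l + 49)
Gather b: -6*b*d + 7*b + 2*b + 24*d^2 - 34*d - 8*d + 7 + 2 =b*(9 - 6*d) + 24*d^2 - 42*d + 9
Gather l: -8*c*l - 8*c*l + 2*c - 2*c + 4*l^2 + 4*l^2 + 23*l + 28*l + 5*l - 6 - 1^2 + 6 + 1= 8*l^2 + l*(56 - 16*c)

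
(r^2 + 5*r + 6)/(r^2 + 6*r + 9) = (r + 2)/(r + 3)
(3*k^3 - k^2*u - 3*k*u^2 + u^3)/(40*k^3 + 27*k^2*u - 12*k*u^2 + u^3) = (3*k^2 - 4*k*u + u^2)/(40*k^2 - 13*k*u + u^2)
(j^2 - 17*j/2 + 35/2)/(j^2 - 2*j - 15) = (j - 7/2)/(j + 3)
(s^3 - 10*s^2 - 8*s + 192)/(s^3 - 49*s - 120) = (s^2 - 2*s - 24)/(s^2 + 8*s + 15)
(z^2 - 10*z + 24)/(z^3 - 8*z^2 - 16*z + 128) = (z - 6)/(z^2 - 4*z - 32)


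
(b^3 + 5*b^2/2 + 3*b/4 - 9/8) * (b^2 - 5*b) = b^5 - 5*b^4/2 - 47*b^3/4 - 39*b^2/8 + 45*b/8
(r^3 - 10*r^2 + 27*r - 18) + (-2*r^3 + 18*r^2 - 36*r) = -r^3 + 8*r^2 - 9*r - 18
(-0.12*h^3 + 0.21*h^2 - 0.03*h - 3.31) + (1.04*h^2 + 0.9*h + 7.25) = -0.12*h^3 + 1.25*h^2 + 0.87*h + 3.94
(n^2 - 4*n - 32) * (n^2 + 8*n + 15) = n^4 + 4*n^3 - 49*n^2 - 316*n - 480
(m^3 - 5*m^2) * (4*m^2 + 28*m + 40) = 4*m^5 + 8*m^4 - 100*m^3 - 200*m^2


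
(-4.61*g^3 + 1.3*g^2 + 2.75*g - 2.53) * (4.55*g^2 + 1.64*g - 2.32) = -20.9755*g^5 - 1.6454*g^4 + 25.3397*g^3 - 10.0175*g^2 - 10.5292*g + 5.8696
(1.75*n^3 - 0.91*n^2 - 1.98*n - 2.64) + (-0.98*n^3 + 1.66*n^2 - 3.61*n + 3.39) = 0.77*n^3 + 0.75*n^2 - 5.59*n + 0.75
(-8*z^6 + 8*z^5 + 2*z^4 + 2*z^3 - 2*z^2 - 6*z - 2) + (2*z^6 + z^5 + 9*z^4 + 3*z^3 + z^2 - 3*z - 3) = -6*z^6 + 9*z^5 + 11*z^4 + 5*z^3 - z^2 - 9*z - 5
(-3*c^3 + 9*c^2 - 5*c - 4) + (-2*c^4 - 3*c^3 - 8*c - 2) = -2*c^4 - 6*c^3 + 9*c^2 - 13*c - 6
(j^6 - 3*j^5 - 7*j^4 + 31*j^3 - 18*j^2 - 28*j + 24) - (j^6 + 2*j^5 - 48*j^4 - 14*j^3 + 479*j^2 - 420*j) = -5*j^5 + 41*j^4 + 45*j^3 - 497*j^2 + 392*j + 24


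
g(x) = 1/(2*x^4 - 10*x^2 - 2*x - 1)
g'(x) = (-8*x^3 + 20*x + 2)/(2*x^4 - 10*x^2 - 2*x - 1)^2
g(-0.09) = -1.11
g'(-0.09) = 0.25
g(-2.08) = -0.37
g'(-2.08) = 4.55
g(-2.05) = -0.28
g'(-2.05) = 2.30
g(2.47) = 0.13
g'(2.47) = -1.23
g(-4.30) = 0.00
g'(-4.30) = 0.00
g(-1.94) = -0.16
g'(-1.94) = 0.52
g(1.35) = -0.07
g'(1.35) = 0.04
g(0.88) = -0.11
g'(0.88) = 0.16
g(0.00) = -1.00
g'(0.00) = 2.00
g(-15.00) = 0.00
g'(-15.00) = 0.00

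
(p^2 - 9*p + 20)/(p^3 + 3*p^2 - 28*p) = (p - 5)/(p*(p + 7))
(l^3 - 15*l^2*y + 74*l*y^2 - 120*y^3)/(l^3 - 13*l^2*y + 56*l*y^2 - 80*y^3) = (-l + 6*y)/(-l + 4*y)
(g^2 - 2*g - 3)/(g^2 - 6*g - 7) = (g - 3)/(g - 7)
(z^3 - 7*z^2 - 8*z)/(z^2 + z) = z - 8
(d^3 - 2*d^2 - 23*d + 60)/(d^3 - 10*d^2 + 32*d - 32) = (d^2 + 2*d - 15)/(d^2 - 6*d + 8)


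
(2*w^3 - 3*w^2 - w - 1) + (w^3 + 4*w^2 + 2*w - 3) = 3*w^3 + w^2 + w - 4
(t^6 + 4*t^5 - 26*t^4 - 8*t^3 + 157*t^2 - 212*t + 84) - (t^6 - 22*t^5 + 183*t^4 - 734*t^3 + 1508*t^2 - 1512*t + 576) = 26*t^5 - 209*t^4 + 726*t^3 - 1351*t^2 + 1300*t - 492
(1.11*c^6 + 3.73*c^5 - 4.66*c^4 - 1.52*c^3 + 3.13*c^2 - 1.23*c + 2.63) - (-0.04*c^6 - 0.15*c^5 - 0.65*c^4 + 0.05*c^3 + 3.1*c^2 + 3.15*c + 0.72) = 1.15*c^6 + 3.88*c^5 - 4.01*c^4 - 1.57*c^3 + 0.0299999999999998*c^2 - 4.38*c + 1.91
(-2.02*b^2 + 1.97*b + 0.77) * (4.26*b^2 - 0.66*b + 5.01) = -8.6052*b^4 + 9.7254*b^3 - 8.1402*b^2 + 9.3615*b + 3.8577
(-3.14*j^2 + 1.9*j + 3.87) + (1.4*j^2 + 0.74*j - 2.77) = -1.74*j^2 + 2.64*j + 1.1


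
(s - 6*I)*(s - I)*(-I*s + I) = -I*s^3 - 7*s^2 + I*s^2 + 7*s + 6*I*s - 6*I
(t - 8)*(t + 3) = t^2 - 5*t - 24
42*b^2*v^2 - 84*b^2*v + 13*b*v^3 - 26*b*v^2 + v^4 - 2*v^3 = v*(6*b + v)*(7*b + v)*(v - 2)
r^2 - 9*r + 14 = (r - 7)*(r - 2)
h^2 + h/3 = h*(h + 1/3)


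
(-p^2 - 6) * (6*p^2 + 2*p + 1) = -6*p^4 - 2*p^3 - 37*p^2 - 12*p - 6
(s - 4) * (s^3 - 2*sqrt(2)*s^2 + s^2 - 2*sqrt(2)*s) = s^4 - 3*s^3 - 2*sqrt(2)*s^3 - 4*s^2 + 6*sqrt(2)*s^2 + 8*sqrt(2)*s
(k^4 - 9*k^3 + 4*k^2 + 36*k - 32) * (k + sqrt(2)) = k^5 - 9*k^4 + sqrt(2)*k^4 - 9*sqrt(2)*k^3 + 4*k^3 + 4*sqrt(2)*k^2 + 36*k^2 - 32*k + 36*sqrt(2)*k - 32*sqrt(2)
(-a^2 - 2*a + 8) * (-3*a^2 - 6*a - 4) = 3*a^4 + 12*a^3 - 8*a^2 - 40*a - 32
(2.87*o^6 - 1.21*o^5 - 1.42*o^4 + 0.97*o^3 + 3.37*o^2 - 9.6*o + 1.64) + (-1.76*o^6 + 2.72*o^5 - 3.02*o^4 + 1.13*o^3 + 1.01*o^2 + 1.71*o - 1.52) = 1.11*o^6 + 1.51*o^5 - 4.44*o^4 + 2.1*o^3 + 4.38*o^2 - 7.89*o + 0.12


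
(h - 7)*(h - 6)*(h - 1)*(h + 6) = h^4 - 8*h^3 - 29*h^2 + 288*h - 252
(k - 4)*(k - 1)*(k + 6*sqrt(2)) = k^3 - 5*k^2 + 6*sqrt(2)*k^2 - 30*sqrt(2)*k + 4*k + 24*sqrt(2)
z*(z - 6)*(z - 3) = z^3 - 9*z^2 + 18*z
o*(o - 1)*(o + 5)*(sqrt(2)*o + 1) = sqrt(2)*o^4 + o^3 + 4*sqrt(2)*o^3 - 5*sqrt(2)*o^2 + 4*o^2 - 5*o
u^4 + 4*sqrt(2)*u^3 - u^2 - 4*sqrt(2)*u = u*(u - 1)*(u + 1)*(u + 4*sqrt(2))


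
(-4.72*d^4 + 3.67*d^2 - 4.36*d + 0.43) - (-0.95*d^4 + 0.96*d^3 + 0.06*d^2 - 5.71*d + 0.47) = -3.77*d^4 - 0.96*d^3 + 3.61*d^2 + 1.35*d - 0.04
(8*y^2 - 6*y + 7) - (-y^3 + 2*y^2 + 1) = y^3 + 6*y^2 - 6*y + 6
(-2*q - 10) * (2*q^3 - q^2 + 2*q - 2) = -4*q^4 - 18*q^3 + 6*q^2 - 16*q + 20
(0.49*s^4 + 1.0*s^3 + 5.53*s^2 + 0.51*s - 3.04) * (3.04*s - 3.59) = 1.4896*s^5 + 1.2809*s^4 + 13.2212*s^3 - 18.3023*s^2 - 11.0725*s + 10.9136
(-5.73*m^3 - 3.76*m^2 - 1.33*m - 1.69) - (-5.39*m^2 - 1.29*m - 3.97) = -5.73*m^3 + 1.63*m^2 - 0.04*m + 2.28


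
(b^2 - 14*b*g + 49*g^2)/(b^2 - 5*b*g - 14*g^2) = (b - 7*g)/(b + 2*g)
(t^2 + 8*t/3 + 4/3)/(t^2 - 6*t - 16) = (t + 2/3)/(t - 8)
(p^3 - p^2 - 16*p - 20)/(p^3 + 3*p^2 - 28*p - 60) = (p + 2)/(p + 6)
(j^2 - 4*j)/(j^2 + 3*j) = (j - 4)/(j + 3)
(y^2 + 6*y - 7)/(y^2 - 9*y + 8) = (y + 7)/(y - 8)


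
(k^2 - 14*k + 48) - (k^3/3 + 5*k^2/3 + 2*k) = -k^3/3 - 2*k^2/3 - 16*k + 48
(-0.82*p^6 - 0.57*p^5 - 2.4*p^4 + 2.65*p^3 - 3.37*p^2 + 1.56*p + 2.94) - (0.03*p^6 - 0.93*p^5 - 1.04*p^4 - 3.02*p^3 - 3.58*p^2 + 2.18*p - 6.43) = -0.85*p^6 + 0.36*p^5 - 1.36*p^4 + 5.67*p^3 + 0.21*p^2 - 0.62*p + 9.37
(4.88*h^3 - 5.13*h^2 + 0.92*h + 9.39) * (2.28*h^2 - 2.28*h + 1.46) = 11.1264*h^5 - 22.8228*h^4 + 20.9188*h^3 + 11.8218*h^2 - 20.066*h + 13.7094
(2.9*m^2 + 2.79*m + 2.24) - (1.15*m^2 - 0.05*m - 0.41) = 1.75*m^2 + 2.84*m + 2.65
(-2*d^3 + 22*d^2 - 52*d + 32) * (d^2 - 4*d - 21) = -2*d^5 + 30*d^4 - 98*d^3 - 222*d^2 + 964*d - 672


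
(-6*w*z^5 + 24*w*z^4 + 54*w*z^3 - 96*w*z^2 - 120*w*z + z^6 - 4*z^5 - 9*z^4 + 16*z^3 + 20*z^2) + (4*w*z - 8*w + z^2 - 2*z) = -6*w*z^5 + 24*w*z^4 + 54*w*z^3 - 96*w*z^2 - 116*w*z - 8*w + z^6 - 4*z^5 - 9*z^4 + 16*z^3 + 21*z^2 - 2*z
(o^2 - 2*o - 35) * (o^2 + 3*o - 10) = o^4 + o^3 - 51*o^2 - 85*o + 350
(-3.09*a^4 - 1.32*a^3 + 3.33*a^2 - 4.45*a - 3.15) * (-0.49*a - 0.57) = 1.5141*a^5 + 2.4081*a^4 - 0.8793*a^3 + 0.2824*a^2 + 4.08*a + 1.7955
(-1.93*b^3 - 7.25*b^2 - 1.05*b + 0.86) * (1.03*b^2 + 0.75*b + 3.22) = -1.9879*b^5 - 8.915*b^4 - 12.7336*b^3 - 23.2467*b^2 - 2.736*b + 2.7692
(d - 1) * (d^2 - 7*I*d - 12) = d^3 - d^2 - 7*I*d^2 - 12*d + 7*I*d + 12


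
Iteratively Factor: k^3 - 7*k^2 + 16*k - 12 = (k - 3)*(k^2 - 4*k + 4) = (k - 3)*(k - 2)*(k - 2)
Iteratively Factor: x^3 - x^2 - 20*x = (x)*(x^2 - x - 20) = x*(x + 4)*(x - 5)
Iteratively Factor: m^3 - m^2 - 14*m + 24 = (m - 3)*(m^2 + 2*m - 8) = (m - 3)*(m + 4)*(m - 2)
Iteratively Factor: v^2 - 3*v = (v)*(v - 3)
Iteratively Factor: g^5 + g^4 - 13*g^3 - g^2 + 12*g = (g + 4)*(g^4 - 3*g^3 - g^2 + 3*g) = g*(g + 4)*(g^3 - 3*g^2 - g + 3) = g*(g - 1)*(g + 4)*(g^2 - 2*g - 3) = g*(g - 1)*(g + 1)*(g + 4)*(g - 3)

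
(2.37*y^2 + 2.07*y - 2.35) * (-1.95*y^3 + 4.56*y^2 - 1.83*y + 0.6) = -4.6215*y^5 + 6.7707*y^4 + 9.6846*y^3 - 13.0821*y^2 + 5.5425*y - 1.41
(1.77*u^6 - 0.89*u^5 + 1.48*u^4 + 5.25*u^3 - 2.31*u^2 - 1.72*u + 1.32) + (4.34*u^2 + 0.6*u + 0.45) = 1.77*u^6 - 0.89*u^5 + 1.48*u^4 + 5.25*u^3 + 2.03*u^2 - 1.12*u + 1.77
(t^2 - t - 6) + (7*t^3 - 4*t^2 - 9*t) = 7*t^3 - 3*t^2 - 10*t - 6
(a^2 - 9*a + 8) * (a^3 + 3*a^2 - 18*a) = a^5 - 6*a^4 - 37*a^3 + 186*a^2 - 144*a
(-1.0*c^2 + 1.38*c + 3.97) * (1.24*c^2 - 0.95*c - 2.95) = -1.24*c^4 + 2.6612*c^3 + 6.5618*c^2 - 7.8425*c - 11.7115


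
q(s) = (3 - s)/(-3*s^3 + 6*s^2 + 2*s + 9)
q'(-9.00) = 0.00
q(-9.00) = 0.00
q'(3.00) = 0.08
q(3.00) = 0.00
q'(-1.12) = 0.22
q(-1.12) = 0.22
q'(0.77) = -0.16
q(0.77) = 0.18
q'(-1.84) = 0.10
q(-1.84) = 0.11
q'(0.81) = -0.15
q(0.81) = 0.17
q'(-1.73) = 0.12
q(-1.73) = 0.12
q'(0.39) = -0.22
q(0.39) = 0.25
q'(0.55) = -0.20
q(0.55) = 0.21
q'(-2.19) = 0.07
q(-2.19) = 0.08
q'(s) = (3 - s)*(9*s^2 - 12*s - 2)/(-3*s^3 + 6*s^2 + 2*s + 9)^2 - 1/(-3*s^3 + 6*s^2 + 2*s + 9)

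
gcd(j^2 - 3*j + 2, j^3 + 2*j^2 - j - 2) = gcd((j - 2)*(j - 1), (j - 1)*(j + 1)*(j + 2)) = j - 1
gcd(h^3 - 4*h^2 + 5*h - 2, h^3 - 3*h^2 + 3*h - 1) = h^2 - 2*h + 1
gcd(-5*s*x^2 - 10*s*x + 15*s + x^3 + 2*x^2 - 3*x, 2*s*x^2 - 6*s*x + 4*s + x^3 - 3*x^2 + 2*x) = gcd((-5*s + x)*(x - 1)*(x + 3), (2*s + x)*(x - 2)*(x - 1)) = x - 1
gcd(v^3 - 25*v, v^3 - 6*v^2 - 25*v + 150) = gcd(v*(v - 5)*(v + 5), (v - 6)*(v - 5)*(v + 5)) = v^2 - 25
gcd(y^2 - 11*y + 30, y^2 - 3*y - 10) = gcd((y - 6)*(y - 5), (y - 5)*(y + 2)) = y - 5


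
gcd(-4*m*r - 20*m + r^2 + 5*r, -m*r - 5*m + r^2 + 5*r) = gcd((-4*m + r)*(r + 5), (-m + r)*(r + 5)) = r + 5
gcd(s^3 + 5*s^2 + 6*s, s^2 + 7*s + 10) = s + 2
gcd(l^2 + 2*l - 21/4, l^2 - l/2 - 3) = 1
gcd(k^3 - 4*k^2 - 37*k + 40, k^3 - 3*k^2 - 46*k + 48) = k^2 - 9*k + 8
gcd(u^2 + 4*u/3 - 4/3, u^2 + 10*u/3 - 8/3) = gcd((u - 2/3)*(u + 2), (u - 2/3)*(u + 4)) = u - 2/3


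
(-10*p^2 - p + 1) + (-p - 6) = -10*p^2 - 2*p - 5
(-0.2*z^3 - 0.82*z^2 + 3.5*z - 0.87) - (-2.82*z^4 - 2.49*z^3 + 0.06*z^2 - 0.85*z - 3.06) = 2.82*z^4 + 2.29*z^3 - 0.88*z^2 + 4.35*z + 2.19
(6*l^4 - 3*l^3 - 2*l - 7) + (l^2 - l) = 6*l^4 - 3*l^3 + l^2 - 3*l - 7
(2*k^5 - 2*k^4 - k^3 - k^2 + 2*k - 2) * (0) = 0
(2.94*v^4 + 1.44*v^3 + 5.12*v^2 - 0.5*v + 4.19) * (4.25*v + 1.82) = 12.495*v^5 + 11.4708*v^4 + 24.3808*v^3 + 7.1934*v^2 + 16.8975*v + 7.6258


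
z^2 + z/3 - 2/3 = (z - 2/3)*(z + 1)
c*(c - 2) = c^2 - 2*c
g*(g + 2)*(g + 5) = g^3 + 7*g^2 + 10*g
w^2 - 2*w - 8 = (w - 4)*(w + 2)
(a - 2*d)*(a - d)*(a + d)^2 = a^4 - a^3*d - 3*a^2*d^2 + a*d^3 + 2*d^4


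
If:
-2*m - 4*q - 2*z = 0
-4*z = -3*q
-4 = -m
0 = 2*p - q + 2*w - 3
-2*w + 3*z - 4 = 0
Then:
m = 4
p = 97/22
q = -16/11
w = -40/11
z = -12/11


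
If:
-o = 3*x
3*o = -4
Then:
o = -4/3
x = 4/9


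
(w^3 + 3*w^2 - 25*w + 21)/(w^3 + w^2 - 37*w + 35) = (w - 3)/(w - 5)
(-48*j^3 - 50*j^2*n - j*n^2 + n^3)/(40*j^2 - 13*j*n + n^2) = (-6*j^2 - 7*j*n - n^2)/(5*j - n)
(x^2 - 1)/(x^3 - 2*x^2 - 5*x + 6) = (x + 1)/(x^2 - x - 6)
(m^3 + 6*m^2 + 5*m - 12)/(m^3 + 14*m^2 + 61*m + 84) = (m - 1)/(m + 7)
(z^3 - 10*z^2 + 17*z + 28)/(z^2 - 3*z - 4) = z - 7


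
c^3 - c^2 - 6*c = c*(c - 3)*(c + 2)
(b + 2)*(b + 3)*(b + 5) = b^3 + 10*b^2 + 31*b + 30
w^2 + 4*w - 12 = (w - 2)*(w + 6)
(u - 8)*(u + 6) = u^2 - 2*u - 48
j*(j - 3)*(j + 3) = j^3 - 9*j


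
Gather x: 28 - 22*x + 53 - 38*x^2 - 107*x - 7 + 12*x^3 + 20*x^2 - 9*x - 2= 12*x^3 - 18*x^2 - 138*x + 72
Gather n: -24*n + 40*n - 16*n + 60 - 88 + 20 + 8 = 0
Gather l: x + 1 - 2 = x - 1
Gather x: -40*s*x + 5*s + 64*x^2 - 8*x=5*s + 64*x^2 + x*(-40*s - 8)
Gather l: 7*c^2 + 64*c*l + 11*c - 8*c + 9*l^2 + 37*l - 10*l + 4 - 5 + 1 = 7*c^2 + 3*c + 9*l^2 + l*(64*c + 27)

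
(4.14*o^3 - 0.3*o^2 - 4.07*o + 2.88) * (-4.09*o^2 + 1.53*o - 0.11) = -16.9326*o^5 + 7.5612*o^4 + 15.7319*o^3 - 17.9733*o^2 + 4.8541*o - 0.3168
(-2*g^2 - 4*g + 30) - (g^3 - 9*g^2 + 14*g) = -g^3 + 7*g^2 - 18*g + 30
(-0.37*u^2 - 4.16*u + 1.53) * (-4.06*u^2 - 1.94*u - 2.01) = 1.5022*u^4 + 17.6074*u^3 + 2.6023*u^2 + 5.3934*u - 3.0753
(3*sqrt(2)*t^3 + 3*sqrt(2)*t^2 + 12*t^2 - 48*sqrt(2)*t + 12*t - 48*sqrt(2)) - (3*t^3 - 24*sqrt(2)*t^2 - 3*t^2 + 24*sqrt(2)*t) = -3*t^3 + 3*sqrt(2)*t^3 + 15*t^2 + 27*sqrt(2)*t^2 - 72*sqrt(2)*t + 12*t - 48*sqrt(2)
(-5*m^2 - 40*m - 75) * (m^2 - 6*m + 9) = -5*m^4 - 10*m^3 + 120*m^2 + 90*m - 675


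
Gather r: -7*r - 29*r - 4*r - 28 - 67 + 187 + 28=120 - 40*r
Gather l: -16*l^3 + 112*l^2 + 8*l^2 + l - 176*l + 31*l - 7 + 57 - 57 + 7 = -16*l^3 + 120*l^2 - 144*l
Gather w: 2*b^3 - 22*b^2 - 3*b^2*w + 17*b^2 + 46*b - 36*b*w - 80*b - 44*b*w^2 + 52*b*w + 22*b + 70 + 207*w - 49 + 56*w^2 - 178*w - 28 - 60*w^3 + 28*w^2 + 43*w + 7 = 2*b^3 - 5*b^2 - 12*b - 60*w^3 + w^2*(84 - 44*b) + w*(-3*b^2 + 16*b + 72)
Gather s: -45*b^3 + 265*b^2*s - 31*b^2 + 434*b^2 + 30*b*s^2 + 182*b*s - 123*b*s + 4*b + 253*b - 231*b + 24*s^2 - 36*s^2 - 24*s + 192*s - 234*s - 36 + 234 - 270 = -45*b^3 + 403*b^2 + 26*b + s^2*(30*b - 12) + s*(265*b^2 + 59*b - 66) - 72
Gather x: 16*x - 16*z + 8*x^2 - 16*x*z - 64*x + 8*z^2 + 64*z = 8*x^2 + x*(-16*z - 48) + 8*z^2 + 48*z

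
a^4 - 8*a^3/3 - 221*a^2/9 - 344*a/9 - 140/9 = (a - 7)*(a + 2/3)*(a + 5/3)*(a + 2)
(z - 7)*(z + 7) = z^2 - 49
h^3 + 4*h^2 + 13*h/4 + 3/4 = (h + 1/2)^2*(h + 3)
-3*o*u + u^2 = u*(-3*o + u)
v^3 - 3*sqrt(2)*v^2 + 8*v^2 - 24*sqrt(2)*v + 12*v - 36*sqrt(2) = (v + 2)*(v + 6)*(v - 3*sqrt(2))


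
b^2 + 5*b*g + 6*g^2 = (b + 2*g)*(b + 3*g)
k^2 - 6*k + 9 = (k - 3)^2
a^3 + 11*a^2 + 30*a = a*(a + 5)*(a + 6)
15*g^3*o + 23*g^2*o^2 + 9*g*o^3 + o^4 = o*(g + o)*(3*g + o)*(5*g + o)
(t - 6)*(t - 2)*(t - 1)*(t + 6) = t^4 - 3*t^3 - 34*t^2 + 108*t - 72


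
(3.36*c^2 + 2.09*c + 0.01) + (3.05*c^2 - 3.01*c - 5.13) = 6.41*c^2 - 0.92*c - 5.12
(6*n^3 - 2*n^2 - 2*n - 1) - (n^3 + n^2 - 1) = 5*n^3 - 3*n^2 - 2*n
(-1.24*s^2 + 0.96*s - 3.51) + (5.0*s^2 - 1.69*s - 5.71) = 3.76*s^2 - 0.73*s - 9.22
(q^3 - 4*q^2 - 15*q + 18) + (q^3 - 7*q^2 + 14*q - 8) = 2*q^3 - 11*q^2 - q + 10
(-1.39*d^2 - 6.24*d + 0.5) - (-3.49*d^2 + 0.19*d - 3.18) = 2.1*d^2 - 6.43*d + 3.68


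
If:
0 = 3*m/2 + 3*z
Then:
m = -2*z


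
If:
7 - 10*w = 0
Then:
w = 7/10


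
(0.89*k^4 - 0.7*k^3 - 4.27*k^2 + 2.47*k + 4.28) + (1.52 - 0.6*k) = 0.89*k^4 - 0.7*k^3 - 4.27*k^2 + 1.87*k + 5.8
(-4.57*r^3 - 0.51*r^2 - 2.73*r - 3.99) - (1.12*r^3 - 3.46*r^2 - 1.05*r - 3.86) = -5.69*r^3 + 2.95*r^2 - 1.68*r - 0.13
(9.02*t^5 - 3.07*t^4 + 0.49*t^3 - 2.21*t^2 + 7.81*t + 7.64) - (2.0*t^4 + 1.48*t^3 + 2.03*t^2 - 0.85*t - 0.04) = 9.02*t^5 - 5.07*t^4 - 0.99*t^3 - 4.24*t^2 + 8.66*t + 7.68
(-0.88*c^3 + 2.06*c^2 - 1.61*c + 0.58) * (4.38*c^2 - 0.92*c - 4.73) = -3.8544*c^5 + 9.8324*c^4 - 4.7846*c^3 - 5.7222*c^2 + 7.0817*c - 2.7434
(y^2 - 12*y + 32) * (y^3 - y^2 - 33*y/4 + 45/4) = y^5 - 13*y^4 + 143*y^3/4 + 313*y^2/4 - 399*y + 360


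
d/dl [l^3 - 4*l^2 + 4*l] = 3*l^2 - 8*l + 4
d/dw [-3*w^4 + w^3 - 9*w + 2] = -12*w^3 + 3*w^2 - 9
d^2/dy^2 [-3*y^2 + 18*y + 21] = -6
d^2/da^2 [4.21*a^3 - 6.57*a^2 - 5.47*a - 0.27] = 25.26*a - 13.14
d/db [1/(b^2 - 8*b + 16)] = 2*(4 - b)/(b^2 - 8*b + 16)^2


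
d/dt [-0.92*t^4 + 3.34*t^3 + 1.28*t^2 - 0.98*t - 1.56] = -3.68*t^3 + 10.02*t^2 + 2.56*t - 0.98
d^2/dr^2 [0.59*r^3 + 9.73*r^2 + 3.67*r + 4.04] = 3.54*r + 19.46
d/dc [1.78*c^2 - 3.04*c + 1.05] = 3.56*c - 3.04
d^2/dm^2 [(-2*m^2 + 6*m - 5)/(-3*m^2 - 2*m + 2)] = 2*(-66*m^3 + 171*m^2 - 18*m + 34)/(27*m^6 + 54*m^5 - 18*m^4 - 64*m^3 + 12*m^2 + 24*m - 8)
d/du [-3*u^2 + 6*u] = 6 - 6*u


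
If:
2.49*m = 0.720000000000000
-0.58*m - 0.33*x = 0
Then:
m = 0.29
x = -0.51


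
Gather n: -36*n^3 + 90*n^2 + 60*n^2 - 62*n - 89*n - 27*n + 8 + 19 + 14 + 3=-36*n^3 + 150*n^2 - 178*n + 44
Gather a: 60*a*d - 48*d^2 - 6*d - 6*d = 60*a*d - 48*d^2 - 12*d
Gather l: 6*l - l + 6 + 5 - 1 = 5*l + 10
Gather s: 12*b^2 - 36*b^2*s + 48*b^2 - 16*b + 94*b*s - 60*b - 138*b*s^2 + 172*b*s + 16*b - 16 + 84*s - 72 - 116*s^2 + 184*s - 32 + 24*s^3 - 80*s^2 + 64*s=60*b^2 - 60*b + 24*s^3 + s^2*(-138*b - 196) + s*(-36*b^2 + 266*b + 332) - 120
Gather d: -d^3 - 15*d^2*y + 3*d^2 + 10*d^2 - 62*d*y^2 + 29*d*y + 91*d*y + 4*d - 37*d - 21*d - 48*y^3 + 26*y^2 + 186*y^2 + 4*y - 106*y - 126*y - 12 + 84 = -d^3 + d^2*(13 - 15*y) + d*(-62*y^2 + 120*y - 54) - 48*y^3 + 212*y^2 - 228*y + 72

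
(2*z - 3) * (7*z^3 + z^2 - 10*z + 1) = 14*z^4 - 19*z^3 - 23*z^2 + 32*z - 3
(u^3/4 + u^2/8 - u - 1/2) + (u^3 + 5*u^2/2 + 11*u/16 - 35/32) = 5*u^3/4 + 21*u^2/8 - 5*u/16 - 51/32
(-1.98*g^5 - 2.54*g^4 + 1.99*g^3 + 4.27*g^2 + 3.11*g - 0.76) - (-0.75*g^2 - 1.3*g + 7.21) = -1.98*g^5 - 2.54*g^4 + 1.99*g^3 + 5.02*g^2 + 4.41*g - 7.97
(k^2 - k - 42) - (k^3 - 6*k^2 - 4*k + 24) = -k^3 + 7*k^2 + 3*k - 66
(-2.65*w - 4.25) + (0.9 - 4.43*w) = -7.08*w - 3.35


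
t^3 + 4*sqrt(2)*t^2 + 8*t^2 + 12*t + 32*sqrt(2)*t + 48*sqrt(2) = (t + 2)*(t + 6)*(t + 4*sqrt(2))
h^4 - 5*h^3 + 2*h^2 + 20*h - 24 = (h - 3)*(h - 2)^2*(h + 2)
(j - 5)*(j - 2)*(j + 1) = j^3 - 6*j^2 + 3*j + 10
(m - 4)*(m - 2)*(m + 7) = m^3 + m^2 - 34*m + 56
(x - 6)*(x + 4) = x^2 - 2*x - 24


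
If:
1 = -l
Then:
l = -1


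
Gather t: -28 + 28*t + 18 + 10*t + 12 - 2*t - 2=36*t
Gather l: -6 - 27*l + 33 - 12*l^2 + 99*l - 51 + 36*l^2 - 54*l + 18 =24*l^2 + 18*l - 6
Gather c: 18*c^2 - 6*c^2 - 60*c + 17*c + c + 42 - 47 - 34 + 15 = 12*c^2 - 42*c - 24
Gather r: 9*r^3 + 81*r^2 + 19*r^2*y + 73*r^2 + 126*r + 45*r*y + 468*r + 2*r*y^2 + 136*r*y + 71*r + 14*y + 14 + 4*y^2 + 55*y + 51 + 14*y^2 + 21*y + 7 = 9*r^3 + r^2*(19*y + 154) + r*(2*y^2 + 181*y + 665) + 18*y^2 + 90*y + 72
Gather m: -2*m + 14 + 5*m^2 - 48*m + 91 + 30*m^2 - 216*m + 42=35*m^2 - 266*m + 147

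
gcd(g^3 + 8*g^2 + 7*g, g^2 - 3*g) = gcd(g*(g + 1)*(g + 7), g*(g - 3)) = g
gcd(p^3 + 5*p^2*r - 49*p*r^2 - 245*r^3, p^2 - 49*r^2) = p^2 - 49*r^2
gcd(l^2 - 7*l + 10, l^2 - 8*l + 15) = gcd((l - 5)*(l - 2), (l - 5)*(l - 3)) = l - 5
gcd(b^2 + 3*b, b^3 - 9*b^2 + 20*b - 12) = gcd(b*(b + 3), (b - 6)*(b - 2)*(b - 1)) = 1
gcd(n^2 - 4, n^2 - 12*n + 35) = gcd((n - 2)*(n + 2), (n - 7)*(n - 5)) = 1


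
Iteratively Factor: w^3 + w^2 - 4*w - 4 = (w + 2)*(w^2 - w - 2) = (w + 1)*(w + 2)*(w - 2)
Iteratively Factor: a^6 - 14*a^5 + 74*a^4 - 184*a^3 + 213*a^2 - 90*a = (a - 3)*(a^5 - 11*a^4 + 41*a^3 - 61*a^2 + 30*a) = (a - 3)*(a - 2)*(a^4 - 9*a^3 + 23*a^2 - 15*a) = (a - 3)^2*(a - 2)*(a^3 - 6*a^2 + 5*a) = a*(a - 3)^2*(a - 2)*(a^2 - 6*a + 5) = a*(a - 5)*(a - 3)^2*(a - 2)*(a - 1)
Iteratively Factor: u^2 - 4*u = (u - 4)*(u)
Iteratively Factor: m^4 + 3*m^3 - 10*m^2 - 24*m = (m)*(m^3 + 3*m^2 - 10*m - 24) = m*(m - 3)*(m^2 + 6*m + 8) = m*(m - 3)*(m + 4)*(m + 2)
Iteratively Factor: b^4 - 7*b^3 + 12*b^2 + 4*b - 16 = (b - 2)*(b^3 - 5*b^2 + 2*b + 8) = (b - 4)*(b - 2)*(b^2 - b - 2) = (b - 4)*(b - 2)*(b + 1)*(b - 2)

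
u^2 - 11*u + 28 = (u - 7)*(u - 4)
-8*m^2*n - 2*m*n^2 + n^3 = n*(-4*m + n)*(2*m + n)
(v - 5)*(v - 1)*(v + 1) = v^3 - 5*v^2 - v + 5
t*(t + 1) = t^2 + t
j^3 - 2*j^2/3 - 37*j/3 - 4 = (j - 4)*(j + 1/3)*(j + 3)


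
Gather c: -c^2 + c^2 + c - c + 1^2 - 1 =0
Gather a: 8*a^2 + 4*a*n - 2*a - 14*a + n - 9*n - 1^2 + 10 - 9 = 8*a^2 + a*(4*n - 16) - 8*n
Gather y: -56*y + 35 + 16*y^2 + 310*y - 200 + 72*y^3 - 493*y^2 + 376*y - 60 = 72*y^3 - 477*y^2 + 630*y - 225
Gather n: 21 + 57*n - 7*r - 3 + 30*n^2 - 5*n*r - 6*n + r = 30*n^2 + n*(51 - 5*r) - 6*r + 18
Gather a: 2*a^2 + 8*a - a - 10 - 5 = 2*a^2 + 7*a - 15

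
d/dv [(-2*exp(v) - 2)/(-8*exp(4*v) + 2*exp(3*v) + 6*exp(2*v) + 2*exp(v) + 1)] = (-48*exp(4*v) - 56*exp(3*v) + 24*exp(2*v) + 24*exp(v) + 2)*exp(v)/(64*exp(8*v) - 32*exp(7*v) - 92*exp(6*v) - 8*exp(5*v) + 28*exp(4*v) + 28*exp(3*v) + 16*exp(2*v) + 4*exp(v) + 1)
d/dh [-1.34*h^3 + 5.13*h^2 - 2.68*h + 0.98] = -4.02*h^2 + 10.26*h - 2.68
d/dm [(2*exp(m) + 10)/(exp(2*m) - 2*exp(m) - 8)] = 2*(2*(1 - exp(m))*(exp(m) + 5) + exp(2*m) - 2*exp(m) - 8)*exp(m)/(-exp(2*m) + 2*exp(m) + 8)^2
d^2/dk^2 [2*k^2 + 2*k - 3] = 4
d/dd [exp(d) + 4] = exp(d)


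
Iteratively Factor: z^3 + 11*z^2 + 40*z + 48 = (z + 3)*(z^2 + 8*z + 16) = (z + 3)*(z + 4)*(z + 4)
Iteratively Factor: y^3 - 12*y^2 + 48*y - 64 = (y - 4)*(y^2 - 8*y + 16) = (y - 4)^2*(y - 4)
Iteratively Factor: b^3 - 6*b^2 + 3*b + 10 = (b - 2)*(b^2 - 4*b - 5) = (b - 5)*(b - 2)*(b + 1)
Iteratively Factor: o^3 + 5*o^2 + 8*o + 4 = (o + 1)*(o^2 + 4*o + 4) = (o + 1)*(o + 2)*(o + 2)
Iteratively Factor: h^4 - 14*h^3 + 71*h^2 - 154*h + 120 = (h - 3)*(h^3 - 11*h^2 + 38*h - 40) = (h - 4)*(h - 3)*(h^2 - 7*h + 10) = (h - 5)*(h - 4)*(h - 3)*(h - 2)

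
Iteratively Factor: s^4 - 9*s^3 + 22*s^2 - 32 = (s - 4)*(s^3 - 5*s^2 + 2*s + 8) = (s - 4)*(s - 2)*(s^2 - 3*s - 4) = (s - 4)*(s - 2)*(s + 1)*(s - 4)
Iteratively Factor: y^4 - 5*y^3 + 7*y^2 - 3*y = (y)*(y^3 - 5*y^2 + 7*y - 3) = y*(y - 3)*(y^2 - 2*y + 1) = y*(y - 3)*(y - 1)*(y - 1)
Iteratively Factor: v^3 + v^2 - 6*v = (v + 3)*(v^2 - 2*v) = (v - 2)*(v + 3)*(v)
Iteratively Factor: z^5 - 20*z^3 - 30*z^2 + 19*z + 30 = (z + 1)*(z^4 - z^3 - 19*z^2 - 11*z + 30) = (z - 1)*(z + 1)*(z^3 - 19*z - 30) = (z - 1)*(z + 1)*(z + 2)*(z^2 - 2*z - 15) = (z - 5)*(z - 1)*(z + 1)*(z + 2)*(z + 3)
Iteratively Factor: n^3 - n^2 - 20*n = (n - 5)*(n^2 + 4*n) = n*(n - 5)*(n + 4)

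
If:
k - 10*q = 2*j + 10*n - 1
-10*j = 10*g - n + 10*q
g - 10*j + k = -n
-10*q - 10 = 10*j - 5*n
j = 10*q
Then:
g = 137/102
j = -265/204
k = -2749/204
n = -175/204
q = -53/408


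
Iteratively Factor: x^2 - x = (x)*(x - 1)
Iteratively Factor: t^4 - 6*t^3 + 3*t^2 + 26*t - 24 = (t - 4)*(t^3 - 2*t^2 - 5*t + 6) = (t - 4)*(t - 3)*(t^2 + t - 2) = (t - 4)*(t - 3)*(t + 2)*(t - 1)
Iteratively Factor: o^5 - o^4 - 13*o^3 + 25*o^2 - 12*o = (o)*(o^4 - o^3 - 13*o^2 + 25*o - 12) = o*(o - 1)*(o^3 - 13*o + 12) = o*(o - 3)*(o - 1)*(o^2 + 3*o - 4) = o*(o - 3)*(o - 1)*(o + 4)*(o - 1)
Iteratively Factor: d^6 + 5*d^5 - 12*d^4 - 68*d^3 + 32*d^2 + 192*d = (d - 2)*(d^5 + 7*d^4 + 2*d^3 - 64*d^2 - 96*d) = (d - 2)*(d + 2)*(d^4 + 5*d^3 - 8*d^2 - 48*d) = (d - 2)*(d + 2)*(d + 4)*(d^3 + d^2 - 12*d) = (d - 2)*(d + 2)*(d + 4)^2*(d^2 - 3*d) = (d - 3)*(d - 2)*(d + 2)*(d + 4)^2*(d)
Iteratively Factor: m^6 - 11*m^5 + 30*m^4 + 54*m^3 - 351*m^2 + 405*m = (m - 3)*(m^5 - 8*m^4 + 6*m^3 + 72*m^2 - 135*m) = (m - 3)^2*(m^4 - 5*m^3 - 9*m^2 + 45*m) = (m - 3)^3*(m^3 - 2*m^2 - 15*m) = (m - 3)^3*(m + 3)*(m^2 - 5*m) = m*(m - 3)^3*(m + 3)*(m - 5)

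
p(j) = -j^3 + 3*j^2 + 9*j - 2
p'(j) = -3*j^2 + 6*j + 9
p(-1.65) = -4.19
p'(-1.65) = -9.07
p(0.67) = 5.08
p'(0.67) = 11.67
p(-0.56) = -5.92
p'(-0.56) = 4.70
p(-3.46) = 44.20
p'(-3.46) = -47.67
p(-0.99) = -7.00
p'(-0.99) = 0.12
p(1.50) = 14.88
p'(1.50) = 11.25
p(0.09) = -1.17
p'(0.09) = 9.52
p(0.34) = 1.37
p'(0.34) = 10.69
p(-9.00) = 889.00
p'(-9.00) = -288.00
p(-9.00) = 889.00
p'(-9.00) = -288.00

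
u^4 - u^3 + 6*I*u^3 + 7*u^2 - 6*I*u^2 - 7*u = u*(u + 7*I)*(-I*u + I)*(I*u + 1)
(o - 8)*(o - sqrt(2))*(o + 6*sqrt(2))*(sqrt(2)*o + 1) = sqrt(2)*o^4 - 8*sqrt(2)*o^3 + 11*o^3 - 88*o^2 - 7*sqrt(2)*o^2 - 12*o + 56*sqrt(2)*o + 96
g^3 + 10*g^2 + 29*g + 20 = (g + 1)*(g + 4)*(g + 5)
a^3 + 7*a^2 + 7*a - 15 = (a - 1)*(a + 3)*(a + 5)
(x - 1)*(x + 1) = x^2 - 1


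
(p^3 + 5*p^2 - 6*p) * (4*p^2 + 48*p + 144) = 4*p^5 + 68*p^4 + 360*p^3 + 432*p^2 - 864*p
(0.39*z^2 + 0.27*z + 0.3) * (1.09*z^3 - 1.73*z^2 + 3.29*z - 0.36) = 0.4251*z^5 - 0.3804*z^4 + 1.143*z^3 + 0.2289*z^2 + 0.8898*z - 0.108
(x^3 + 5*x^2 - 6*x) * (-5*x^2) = -5*x^5 - 25*x^4 + 30*x^3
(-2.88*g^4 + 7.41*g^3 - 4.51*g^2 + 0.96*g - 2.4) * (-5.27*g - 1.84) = 15.1776*g^5 - 33.7515*g^4 + 10.1333*g^3 + 3.2392*g^2 + 10.8816*g + 4.416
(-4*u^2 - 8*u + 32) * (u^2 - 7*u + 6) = -4*u^4 + 20*u^3 + 64*u^2 - 272*u + 192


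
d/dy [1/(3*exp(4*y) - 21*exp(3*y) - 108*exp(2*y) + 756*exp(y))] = (-4*exp(3*y) + 21*exp(2*y) + 72*exp(y) - 252)*exp(-y)/(3*(exp(3*y) - 7*exp(2*y) - 36*exp(y) + 252)^2)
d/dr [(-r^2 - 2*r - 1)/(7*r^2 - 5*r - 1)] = (19*r^2 + 16*r - 3)/(49*r^4 - 70*r^3 + 11*r^2 + 10*r + 1)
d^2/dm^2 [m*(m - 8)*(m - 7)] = 6*m - 30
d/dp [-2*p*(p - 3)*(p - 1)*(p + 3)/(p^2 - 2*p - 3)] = 2*(-2*p^3 - 5*p^2 - 4*p + 3)/(p^2 + 2*p + 1)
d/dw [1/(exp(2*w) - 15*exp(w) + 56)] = (15 - 2*exp(w))*exp(w)/(exp(2*w) - 15*exp(w) + 56)^2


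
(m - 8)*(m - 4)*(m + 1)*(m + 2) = m^4 - 9*m^3 - 2*m^2 + 72*m + 64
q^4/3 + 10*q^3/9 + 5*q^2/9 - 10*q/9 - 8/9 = (q/3 + 1/3)*(q - 1)*(q + 4/3)*(q + 2)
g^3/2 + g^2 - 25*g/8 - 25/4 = (g/2 + 1)*(g - 5/2)*(g + 5/2)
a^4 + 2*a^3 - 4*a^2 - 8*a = a*(a - 2)*(a + 2)^2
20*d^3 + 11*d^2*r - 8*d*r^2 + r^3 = (-5*d + r)*(-4*d + r)*(d + r)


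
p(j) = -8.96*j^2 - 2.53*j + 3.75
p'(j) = -17.92*j - 2.53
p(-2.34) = -39.39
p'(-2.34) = 39.40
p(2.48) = -57.63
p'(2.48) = -46.97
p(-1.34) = -8.95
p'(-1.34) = 21.48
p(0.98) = -7.33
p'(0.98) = -20.09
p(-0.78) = 0.27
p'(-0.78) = 11.45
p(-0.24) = 3.84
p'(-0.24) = 1.77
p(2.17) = -43.93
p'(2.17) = -41.42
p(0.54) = -0.23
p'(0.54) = -12.21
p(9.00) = -744.78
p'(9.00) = -163.81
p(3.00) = -84.48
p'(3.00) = -56.29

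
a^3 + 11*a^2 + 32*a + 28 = (a + 2)^2*(a + 7)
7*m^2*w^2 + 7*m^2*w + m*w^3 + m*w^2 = w*(7*m + w)*(m*w + m)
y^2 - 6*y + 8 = (y - 4)*(y - 2)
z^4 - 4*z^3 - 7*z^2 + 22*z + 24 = (z - 4)*(z - 3)*(z + 1)*(z + 2)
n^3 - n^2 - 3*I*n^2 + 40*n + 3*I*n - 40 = (n - 1)*(n - 8*I)*(n + 5*I)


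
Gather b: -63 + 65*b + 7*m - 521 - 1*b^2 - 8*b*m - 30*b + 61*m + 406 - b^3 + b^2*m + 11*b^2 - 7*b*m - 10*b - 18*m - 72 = -b^3 + b^2*(m + 10) + b*(25 - 15*m) + 50*m - 250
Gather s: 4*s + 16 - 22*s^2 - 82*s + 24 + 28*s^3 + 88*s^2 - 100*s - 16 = 28*s^3 + 66*s^2 - 178*s + 24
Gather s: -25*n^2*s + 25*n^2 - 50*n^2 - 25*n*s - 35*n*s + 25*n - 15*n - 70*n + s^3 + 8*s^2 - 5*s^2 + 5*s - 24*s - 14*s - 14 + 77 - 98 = -25*n^2 - 60*n + s^3 + 3*s^2 + s*(-25*n^2 - 60*n - 33) - 35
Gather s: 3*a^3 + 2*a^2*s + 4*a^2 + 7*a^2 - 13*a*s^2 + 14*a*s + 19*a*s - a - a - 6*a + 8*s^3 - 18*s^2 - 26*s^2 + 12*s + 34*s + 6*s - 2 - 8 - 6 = 3*a^3 + 11*a^2 - 8*a + 8*s^3 + s^2*(-13*a - 44) + s*(2*a^2 + 33*a + 52) - 16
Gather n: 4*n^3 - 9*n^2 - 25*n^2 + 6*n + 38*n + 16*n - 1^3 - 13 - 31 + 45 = 4*n^3 - 34*n^2 + 60*n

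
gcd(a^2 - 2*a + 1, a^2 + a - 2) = a - 1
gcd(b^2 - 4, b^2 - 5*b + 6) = b - 2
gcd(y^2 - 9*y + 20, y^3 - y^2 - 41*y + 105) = y - 5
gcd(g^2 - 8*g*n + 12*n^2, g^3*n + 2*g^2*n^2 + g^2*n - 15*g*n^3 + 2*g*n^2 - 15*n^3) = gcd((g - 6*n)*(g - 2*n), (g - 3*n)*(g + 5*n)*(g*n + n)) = 1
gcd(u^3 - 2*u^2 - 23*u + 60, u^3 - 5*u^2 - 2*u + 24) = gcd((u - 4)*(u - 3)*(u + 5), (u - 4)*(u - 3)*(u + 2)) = u^2 - 7*u + 12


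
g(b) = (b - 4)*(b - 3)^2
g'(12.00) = 225.00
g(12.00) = 648.00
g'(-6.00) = 261.00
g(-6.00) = -810.00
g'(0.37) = 26.01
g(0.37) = -25.11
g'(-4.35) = 176.77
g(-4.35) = -451.09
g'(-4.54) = 185.63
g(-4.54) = -485.51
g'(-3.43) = 136.89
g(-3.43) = -307.19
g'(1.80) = 6.72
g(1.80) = -3.17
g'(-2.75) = 110.69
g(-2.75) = -223.17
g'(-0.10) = 35.03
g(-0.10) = -39.40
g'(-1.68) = 75.07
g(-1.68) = -124.41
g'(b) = (b - 4)*(2*b - 6) + (b - 3)^2 = (b - 3)*(3*b - 11)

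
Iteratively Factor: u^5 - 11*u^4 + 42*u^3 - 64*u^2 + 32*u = (u - 1)*(u^4 - 10*u^3 + 32*u^2 - 32*u) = (u - 4)*(u - 1)*(u^3 - 6*u^2 + 8*u) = u*(u - 4)*(u - 1)*(u^2 - 6*u + 8) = u*(u - 4)*(u - 2)*(u - 1)*(u - 4)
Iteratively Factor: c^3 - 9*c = (c + 3)*(c^2 - 3*c) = (c - 3)*(c + 3)*(c)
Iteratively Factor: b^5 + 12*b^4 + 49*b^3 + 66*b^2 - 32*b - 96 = (b + 2)*(b^4 + 10*b^3 + 29*b^2 + 8*b - 48) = (b + 2)*(b + 4)*(b^3 + 6*b^2 + 5*b - 12) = (b + 2)*(b + 4)^2*(b^2 + 2*b - 3) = (b - 1)*(b + 2)*(b + 4)^2*(b + 3)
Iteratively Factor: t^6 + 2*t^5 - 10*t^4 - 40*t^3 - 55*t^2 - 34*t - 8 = (t + 1)*(t^5 + t^4 - 11*t^3 - 29*t^2 - 26*t - 8) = (t + 1)^2*(t^4 - 11*t^2 - 18*t - 8) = (t + 1)^2*(t + 2)*(t^3 - 2*t^2 - 7*t - 4) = (t - 4)*(t + 1)^2*(t + 2)*(t^2 + 2*t + 1) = (t - 4)*(t + 1)^3*(t + 2)*(t + 1)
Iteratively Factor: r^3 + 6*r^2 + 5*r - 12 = (r - 1)*(r^2 + 7*r + 12) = (r - 1)*(r + 3)*(r + 4)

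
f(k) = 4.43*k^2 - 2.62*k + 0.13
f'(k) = 8.86*k - 2.62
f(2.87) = 29.10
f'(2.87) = 22.81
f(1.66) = 7.99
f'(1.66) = 12.09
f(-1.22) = 9.92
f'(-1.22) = -13.43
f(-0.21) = 0.88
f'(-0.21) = -4.48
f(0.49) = -0.09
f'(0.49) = 1.72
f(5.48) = 118.81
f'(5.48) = 45.93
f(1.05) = 2.26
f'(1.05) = 6.68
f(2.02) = 12.91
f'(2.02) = 15.28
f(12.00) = 606.61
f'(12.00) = 103.70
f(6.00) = 143.89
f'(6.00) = 50.54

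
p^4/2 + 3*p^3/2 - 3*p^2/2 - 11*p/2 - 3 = (p/2 + 1/2)*(p - 2)*(p + 1)*(p + 3)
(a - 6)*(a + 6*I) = a^2 - 6*a + 6*I*a - 36*I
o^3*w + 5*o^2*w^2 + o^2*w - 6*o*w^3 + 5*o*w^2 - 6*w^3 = (o - w)*(o + 6*w)*(o*w + w)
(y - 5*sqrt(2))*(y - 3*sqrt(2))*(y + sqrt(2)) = y^3 - 7*sqrt(2)*y^2 + 14*y + 30*sqrt(2)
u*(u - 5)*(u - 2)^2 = u^4 - 9*u^3 + 24*u^2 - 20*u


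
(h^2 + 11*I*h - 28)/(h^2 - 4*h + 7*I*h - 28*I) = (h + 4*I)/(h - 4)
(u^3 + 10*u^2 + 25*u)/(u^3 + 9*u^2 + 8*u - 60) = u*(u + 5)/(u^2 + 4*u - 12)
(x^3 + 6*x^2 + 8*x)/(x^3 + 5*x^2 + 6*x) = (x + 4)/(x + 3)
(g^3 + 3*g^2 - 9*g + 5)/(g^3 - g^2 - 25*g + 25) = (g - 1)/(g - 5)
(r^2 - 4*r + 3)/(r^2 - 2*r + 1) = (r - 3)/(r - 1)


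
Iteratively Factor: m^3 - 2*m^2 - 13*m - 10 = (m - 5)*(m^2 + 3*m + 2) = (m - 5)*(m + 2)*(m + 1)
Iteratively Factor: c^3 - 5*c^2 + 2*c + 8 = (c - 4)*(c^2 - c - 2) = (c - 4)*(c + 1)*(c - 2)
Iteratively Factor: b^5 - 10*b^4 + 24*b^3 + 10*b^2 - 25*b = (b - 5)*(b^4 - 5*b^3 - b^2 + 5*b) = (b - 5)^2*(b^3 - b) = b*(b - 5)^2*(b^2 - 1) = b*(b - 5)^2*(b + 1)*(b - 1)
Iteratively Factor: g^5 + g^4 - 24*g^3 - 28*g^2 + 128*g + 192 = (g - 4)*(g^4 + 5*g^3 - 4*g^2 - 44*g - 48) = (g - 4)*(g + 2)*(g^3 + 3*g^2 - 10*g - 24) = (g - 4)*(g - 3)*(g + 2)*(g^2 + 6*g + 8) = (g - 4)*(g - 3)*(g + 2)^2*(g + 4)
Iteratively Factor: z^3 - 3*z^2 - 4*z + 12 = (z + 2)*(z^2 - 5*z + 6) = (z - 2)*(z + 2)*(z - 3)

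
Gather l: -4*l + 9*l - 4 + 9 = 5*l + 5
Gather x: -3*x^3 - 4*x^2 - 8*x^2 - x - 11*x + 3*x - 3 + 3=-3*x^3 - 12*x^2 - 9*x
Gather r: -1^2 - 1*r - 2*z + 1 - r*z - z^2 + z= r*(-z - 1) - z^2 - z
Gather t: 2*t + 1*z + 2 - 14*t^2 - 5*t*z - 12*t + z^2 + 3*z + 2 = -14*t^2 + t*(-5*z - 10) + z^2 + 4*z + 4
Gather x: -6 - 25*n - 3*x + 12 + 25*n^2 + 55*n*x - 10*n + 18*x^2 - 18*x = 25*n^2 - 35*n + 18*x^2 + x*(55*n - 21) + 6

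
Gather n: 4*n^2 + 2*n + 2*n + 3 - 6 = 4*n^2 + 4*n - 3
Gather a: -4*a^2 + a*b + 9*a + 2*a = -4*a^2 + a*(b + 11)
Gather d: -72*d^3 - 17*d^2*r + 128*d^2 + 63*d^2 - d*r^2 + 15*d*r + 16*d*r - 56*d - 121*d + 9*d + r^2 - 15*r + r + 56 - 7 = -72*d^3 + d^2*(191 - 17*r) + d*(-r^2 + 31*r - 168) + r^2 - 14*r + 49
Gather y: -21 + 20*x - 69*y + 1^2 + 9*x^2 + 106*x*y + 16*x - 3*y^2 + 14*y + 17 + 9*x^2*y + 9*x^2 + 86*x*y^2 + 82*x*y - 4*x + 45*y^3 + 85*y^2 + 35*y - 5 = 18*x^2 + 32*x + 45*y^3 + y^2*(86*x + 82) + y*(9*x^2 + 188*x - 20) - 8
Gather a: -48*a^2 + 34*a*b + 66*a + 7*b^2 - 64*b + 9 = -48*a^2 + a*(34*b + 66) + 7*b^2 - 64*b + 9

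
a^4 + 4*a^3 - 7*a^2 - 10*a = a*(a - 2)*(a + 1)*(a + 5)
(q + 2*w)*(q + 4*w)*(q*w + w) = q^3*w + 6*q^2*w^2 + q^2*w + 8*q*w^3 + 6*q*w^2 + 8*w^3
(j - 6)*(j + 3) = j^2 - 3*j - 18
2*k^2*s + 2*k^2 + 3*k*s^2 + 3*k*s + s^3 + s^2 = (k + s)*(2*k + s)*(s + 1)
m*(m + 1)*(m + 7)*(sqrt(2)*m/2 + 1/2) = sqrt(2)*m^4/2 + m^3/2 + 4*sqrt(2)*m^3 + 4*m^2 + 7*sqrt(2)*m^2/2 + 7*m/2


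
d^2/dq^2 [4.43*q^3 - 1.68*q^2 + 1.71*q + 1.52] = 26.58*q - 3.36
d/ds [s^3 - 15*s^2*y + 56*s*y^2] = 3*s^2 - 30*s*y + 56*y^2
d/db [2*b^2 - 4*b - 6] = 4*b - 4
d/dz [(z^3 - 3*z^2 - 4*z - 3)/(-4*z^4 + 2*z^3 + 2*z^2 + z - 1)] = (4*z^6 - 24*z^5 - 40*z^4 - 30*z^3 + 20*z^2 + 18*z + 7)/(16*z^8 - 16*z^7 - 12*z^6 + 16*z^4 - 3*z^2 - 2*z + 1)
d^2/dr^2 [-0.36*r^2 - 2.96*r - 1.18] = -0.720000000000000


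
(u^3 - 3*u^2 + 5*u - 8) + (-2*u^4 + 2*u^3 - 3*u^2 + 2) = -2*u^4 + 3*u^3 - 6*u^2 + 5*u - 6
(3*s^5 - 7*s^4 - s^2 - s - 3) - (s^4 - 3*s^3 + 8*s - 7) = 3*s^5 - 8*s^4 + 3*s^3 - s^2 - 9*s + 4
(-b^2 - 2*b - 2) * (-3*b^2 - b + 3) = 3*b^4 + 7*b^3 + 5*b^2 - 4*b - 6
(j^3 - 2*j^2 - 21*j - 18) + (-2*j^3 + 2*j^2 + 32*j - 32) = -j^3 + 11*j - 50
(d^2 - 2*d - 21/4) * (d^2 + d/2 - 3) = d^4 - 3*d^3/2 - 37*d^2/4 + 27*d/8 + 63/4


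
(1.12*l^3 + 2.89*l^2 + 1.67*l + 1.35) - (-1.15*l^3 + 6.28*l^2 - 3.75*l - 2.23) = 2.27*l^3 - 3.39*l^2 + 5.42*l + 3.58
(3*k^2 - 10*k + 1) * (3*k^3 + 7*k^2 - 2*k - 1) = 9*k^5 - 9*k^4 - 73*k^3 + 24*k^2 + 8*k - 1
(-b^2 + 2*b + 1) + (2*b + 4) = -b^2 + 4*b + 5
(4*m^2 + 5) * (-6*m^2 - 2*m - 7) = -24*m^4 - 8*m^3 - 58*m^2 - 10*m - 35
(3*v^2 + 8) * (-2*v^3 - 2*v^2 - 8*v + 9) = -6*v^5 - 6*v^4 - 40*v^3 + 11*v^2 - 64*v + 72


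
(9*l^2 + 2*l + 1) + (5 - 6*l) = 9*l^2 - 4*l + 6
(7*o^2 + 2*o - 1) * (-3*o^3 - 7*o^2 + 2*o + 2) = -21*o^5 - 55*o^4 + 3*o^3 + 25*o^2 + 2*o - 2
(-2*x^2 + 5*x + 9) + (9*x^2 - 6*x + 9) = 7*x^2 - x + 18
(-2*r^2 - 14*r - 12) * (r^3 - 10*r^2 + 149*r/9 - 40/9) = -2*r^5 + 6*r^4 + 854*r^3/9 - 926*r^2/9 - 1228*r/9 + 160/3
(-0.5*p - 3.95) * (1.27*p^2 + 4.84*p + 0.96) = -0.635*p^3 - 7.4365*p^2 - 19.598*p - 3.792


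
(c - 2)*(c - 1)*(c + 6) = c^3 + 3*c^2 - 16*c + 12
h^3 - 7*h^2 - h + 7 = (h - 7)*(h - 1)*(h + 1)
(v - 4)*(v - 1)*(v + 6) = v^3 + v^2 - 26*v + 24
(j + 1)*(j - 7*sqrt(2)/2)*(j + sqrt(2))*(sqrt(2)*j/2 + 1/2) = sqrt(2)*j^4/2 - 2*j^3 + sqrt(2)*j^3/2 - 19*sqrt(2)*j^2/4 - 2*j^2 - 19*sqrt(2)*j/4 - 7*j/2 - 7/2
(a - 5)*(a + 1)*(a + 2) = a^3 - 2*a^2 - 13*a - 10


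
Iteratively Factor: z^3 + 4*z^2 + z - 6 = (z + 3)*(z^2 + z - 2) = (z - 1)*(z + 3)*(z + 2)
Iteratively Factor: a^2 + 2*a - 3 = (a + 3)*(a - 1)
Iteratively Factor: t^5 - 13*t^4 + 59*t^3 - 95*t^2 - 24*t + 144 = (t - 3)*(t^4 - 10*t^3 + 29*t^2 - 8*t - 48) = (t - 4)*(t - 3)*(t^3 - 6*t^2 + 5*t + 12) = (t - 4)*(t - 3)^2*(t^2 - 3*t - 4) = (t - 4)^2*(t - 3)^2*(t + 1)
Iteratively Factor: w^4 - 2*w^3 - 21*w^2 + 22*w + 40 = (w - 2)*(w^3 - 21*w - 20) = (w - 2)*(w + 4)*(w^2 - 4*w - 5) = (w - 2)*(w + 1)*(w + 4)*(w - 5)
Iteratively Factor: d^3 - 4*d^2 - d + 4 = (d + 1)*(d^2 - 5*d + 4) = (d - 4)*(d + 1)*(d - 1)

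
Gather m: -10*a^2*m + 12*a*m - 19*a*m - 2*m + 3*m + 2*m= m*(-10*a^2 - 7*a + 3)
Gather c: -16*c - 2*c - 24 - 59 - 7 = -18*c - 90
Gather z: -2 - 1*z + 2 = -z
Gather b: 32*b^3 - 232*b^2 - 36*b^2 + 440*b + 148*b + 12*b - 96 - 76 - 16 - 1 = 32*b^3 - 268*b^2 + 600*b - 189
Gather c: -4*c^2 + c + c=-4*c^2 + 2*c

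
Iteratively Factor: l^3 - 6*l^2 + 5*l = (l)*(l^2 - 6*l + 5) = l*(l - 5)*(l - 1)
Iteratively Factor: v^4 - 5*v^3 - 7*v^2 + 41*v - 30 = (v + 3)*(v^3 - 8*v^2 + 17*v - 10) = (v - 1)*(v + 3)*(v^2 - 7*v + 10) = (v - 5)*(v - 1)*(v + 3)*(v - 2)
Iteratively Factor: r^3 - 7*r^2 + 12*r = (r)*(r^2 - 7*r + 12) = r*(r - 4)*(r - 3)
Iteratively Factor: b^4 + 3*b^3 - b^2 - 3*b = (b - 1)*(b^3 + 4*b^2 + 3*b) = (b - 1)*(b + 1)*(b^2 + 3*b) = (b - 1)*(b + 1)*(b + 3)*(b)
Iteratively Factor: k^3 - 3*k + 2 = (k + 2)*(k^2 - 2*k + 1) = (k - 1)*(k + 2)*(k - 1)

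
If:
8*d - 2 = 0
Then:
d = 1/4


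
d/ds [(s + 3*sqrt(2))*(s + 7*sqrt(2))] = 2*s + 10*sqrt(2)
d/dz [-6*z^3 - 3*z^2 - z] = -18*z^2 - 6*z - 1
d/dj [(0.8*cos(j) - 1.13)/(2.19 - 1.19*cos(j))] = -0.4073*sin(j)/(1.19*cos(j) - 2.19)^2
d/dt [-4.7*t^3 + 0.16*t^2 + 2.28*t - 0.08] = -14.1*t^2 + 0.32*t + 2.28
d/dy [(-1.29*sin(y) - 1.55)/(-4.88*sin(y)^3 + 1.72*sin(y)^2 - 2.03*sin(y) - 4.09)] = (-12.5904*sin(y)^3 - 20.4732*sin(y)^2 + 5.332*sin(y) + 2.1296)*cos(y)/(23.8144*sin(y)^6 - 16.7872*sin(y)^5 + 22.7712*sin(y)^4 + 32.9352*sin(y)^3 - 9.9487*sin(y)^2 + 16.6054*sin(y) + 16.7281)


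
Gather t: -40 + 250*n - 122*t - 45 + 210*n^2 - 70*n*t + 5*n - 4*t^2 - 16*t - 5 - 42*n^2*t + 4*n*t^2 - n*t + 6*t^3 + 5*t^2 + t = 210*n^2 + 255*n + 6*t^3 + t^2*(4*n + 1) + t*(-42*n^2 - 71*n - 137) - 90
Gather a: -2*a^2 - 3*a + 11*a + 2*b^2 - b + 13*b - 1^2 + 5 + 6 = -2*a^2 + 8*a + 2*b^2 + 12*b + 10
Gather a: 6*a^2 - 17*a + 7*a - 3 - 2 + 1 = 6*a^2 - 10*a - 4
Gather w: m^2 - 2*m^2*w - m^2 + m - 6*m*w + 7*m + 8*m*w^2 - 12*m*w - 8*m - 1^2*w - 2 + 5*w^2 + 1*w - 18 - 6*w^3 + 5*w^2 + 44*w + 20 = -6*w^3 + w^2*(8*m + 10) + w*(-2*m^2 - 18*m + 44)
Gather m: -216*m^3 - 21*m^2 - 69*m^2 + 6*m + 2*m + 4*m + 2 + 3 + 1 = -216*m^3 - 90*m^2 + 12*m + 6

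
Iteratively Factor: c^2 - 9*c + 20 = (c - 5)*(c - 4)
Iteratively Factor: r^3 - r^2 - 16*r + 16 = (r - 4)*(r^2 + 3*r - 4) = (r - 4)*(r + 4)*(r - 1)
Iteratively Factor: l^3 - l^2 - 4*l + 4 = (l - 2)*(l^2 + l - 2) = (l - 2)*(l + 2)*(l - 1)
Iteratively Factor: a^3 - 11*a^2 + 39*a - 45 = (a - 5)*(a^2 - 6*a + 9) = (a - 5)*(a - 3)*(a - 3)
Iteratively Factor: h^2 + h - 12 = (h + 4)*(h - 3)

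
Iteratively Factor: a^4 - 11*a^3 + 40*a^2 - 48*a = (a - 4)*(a^3 - 7*a^2 + 12*a) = (a - 4)^2*(a^2 - 3*a) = a*(a - 4)^2*(a - 3)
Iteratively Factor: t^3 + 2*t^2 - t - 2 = (t - 1)*(t^2 + 3*t + 2) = (t - 1)*(t + 2)*(t + 1)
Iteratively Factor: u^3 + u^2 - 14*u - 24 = (u + 3)*(u^2 - 2*u - 8) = (u - 4)*(u + 3)*(u + 2)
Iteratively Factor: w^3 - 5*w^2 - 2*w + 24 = (w + 2)*(w^2 - 7*w + 12) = (w - 4)*(w + 2)*(w - 3)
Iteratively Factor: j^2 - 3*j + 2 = (j - 1)*(j - 2)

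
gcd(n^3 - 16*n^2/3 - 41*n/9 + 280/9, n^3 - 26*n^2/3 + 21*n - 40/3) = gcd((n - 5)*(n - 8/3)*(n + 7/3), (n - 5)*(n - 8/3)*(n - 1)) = n^2 - 23*n/3 + 40/3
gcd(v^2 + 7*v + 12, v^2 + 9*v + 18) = v + 3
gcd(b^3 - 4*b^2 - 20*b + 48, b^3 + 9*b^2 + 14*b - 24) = b + 4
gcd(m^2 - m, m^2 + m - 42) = 1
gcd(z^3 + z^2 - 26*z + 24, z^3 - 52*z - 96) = z + 6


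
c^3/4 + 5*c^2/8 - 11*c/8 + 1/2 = (c/4 + 1)*(c - 1)*(c - 1/2)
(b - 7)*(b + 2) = b^2 - 5*b - 14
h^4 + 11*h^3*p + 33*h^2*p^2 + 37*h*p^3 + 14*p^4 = (h + p)^2*(h + 2*p)*(h + 7*p)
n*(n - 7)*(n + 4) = n^3 - 3*n^2 - 28*n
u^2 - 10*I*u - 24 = (u - 6*I)*(u - 4*I)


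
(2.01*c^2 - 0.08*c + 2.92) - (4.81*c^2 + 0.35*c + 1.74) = -2.8*c^2 - 0.43*c + 1.18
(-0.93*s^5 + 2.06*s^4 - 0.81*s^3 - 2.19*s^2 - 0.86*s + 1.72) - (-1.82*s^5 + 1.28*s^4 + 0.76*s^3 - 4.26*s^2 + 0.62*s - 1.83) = 0.89*s^5 + 0.78*s^4 - 1.57*s^3 + 2.07*s^2 - 1.48*s + 3.55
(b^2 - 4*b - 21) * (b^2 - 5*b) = b^4 - 9*b^3 - b^2 + 105*b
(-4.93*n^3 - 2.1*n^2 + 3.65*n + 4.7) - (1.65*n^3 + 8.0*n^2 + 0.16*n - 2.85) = -6.58*n^3 - 10.1*n^2 + 3.49*n + 7.55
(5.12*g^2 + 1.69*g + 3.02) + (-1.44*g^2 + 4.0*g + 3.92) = 3.68*g^2 + 5.69*g + 6.94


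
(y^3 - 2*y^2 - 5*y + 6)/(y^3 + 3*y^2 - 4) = (y - 3)/(y + 2)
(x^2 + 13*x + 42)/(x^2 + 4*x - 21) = (x + 6)/(x - 3)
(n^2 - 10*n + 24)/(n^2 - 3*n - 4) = (n - 6)/(n + 1)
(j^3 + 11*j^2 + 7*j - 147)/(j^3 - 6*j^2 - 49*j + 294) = (j^2 + 4*j - 21)/(j^2 - 13*j + 42)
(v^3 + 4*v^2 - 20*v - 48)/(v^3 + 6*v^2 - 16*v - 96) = (v + 2)/(v + 4)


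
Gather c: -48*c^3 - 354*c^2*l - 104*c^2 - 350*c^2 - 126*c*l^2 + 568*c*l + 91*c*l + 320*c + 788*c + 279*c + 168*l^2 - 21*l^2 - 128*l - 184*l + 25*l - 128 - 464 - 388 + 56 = -48*c^3 + c^2*(-354*l - 454) + c*(-126*l^2 + 659*l + 1387) + 147*l^2 - 287*l - 924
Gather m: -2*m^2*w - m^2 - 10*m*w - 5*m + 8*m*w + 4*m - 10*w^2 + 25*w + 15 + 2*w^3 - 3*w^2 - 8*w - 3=m^2*(-2*w - 1) + m*(-2*w - 1) + 2*w^3 - 13*w^2 + 17*w + 12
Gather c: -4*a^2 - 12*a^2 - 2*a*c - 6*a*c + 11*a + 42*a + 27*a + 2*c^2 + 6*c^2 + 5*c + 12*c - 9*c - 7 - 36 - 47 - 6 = -16*a^2 + 80*a + 8*c^2 + c*(8 - 8*a) - 96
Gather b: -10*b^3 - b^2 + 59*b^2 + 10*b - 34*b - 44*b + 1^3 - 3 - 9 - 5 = -10*b^3 + 58*b^2 - 68*b - 16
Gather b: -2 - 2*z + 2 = -2*z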